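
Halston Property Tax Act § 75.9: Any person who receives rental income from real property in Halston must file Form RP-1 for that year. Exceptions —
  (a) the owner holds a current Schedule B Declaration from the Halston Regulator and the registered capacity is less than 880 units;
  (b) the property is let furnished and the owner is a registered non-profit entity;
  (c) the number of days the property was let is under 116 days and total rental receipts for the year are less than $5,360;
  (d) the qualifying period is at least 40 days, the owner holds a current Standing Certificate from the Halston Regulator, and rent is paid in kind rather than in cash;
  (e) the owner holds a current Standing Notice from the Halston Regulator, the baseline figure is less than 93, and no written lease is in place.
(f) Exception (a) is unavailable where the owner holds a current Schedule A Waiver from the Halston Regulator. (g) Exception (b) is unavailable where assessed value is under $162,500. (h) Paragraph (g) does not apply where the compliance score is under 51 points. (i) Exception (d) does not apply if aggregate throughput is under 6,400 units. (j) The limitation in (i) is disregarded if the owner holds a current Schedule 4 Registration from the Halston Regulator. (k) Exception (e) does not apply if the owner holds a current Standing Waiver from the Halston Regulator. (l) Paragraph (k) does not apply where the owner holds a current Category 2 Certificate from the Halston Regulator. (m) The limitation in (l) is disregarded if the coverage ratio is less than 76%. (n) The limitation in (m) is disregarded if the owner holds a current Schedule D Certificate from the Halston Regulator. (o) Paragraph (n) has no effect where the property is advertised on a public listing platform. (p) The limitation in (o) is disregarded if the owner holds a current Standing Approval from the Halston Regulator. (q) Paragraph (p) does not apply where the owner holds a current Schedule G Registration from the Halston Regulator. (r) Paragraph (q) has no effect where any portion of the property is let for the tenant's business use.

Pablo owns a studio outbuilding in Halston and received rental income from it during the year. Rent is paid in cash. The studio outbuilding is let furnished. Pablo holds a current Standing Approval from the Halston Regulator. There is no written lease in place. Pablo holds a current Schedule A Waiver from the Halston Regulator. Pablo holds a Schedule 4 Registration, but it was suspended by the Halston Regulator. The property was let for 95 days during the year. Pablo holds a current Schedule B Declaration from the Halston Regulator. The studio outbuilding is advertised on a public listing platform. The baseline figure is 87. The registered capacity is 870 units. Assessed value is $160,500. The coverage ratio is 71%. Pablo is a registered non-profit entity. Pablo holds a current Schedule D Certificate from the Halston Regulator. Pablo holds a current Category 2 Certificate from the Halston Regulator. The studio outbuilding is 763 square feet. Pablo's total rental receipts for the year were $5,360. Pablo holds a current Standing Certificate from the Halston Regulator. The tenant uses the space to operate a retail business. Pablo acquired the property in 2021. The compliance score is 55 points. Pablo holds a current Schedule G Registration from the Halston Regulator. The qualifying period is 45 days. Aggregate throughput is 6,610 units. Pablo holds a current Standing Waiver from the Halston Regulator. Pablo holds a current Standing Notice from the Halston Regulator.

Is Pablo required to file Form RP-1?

No — exception (e) applies; Pablo is not required to file Form RP-1.

Exception (a): a current Schedule B Declaration is held; the registered capacity is 870 units, less than the 880 units limit — every condition holds. However, paragraph (f) must be considered: (f) is triggered — a current Schedule A Waiver is held. (a) is therefore removed.
Exception (b): the property is let furnished; Pablo is a registered non-profit — every condition holds. Turning to paragraphs (g)–(h): (g) applies — assessed value is $160,500, under the $162,500 limit. (h), which would lift (g), is not engaged — the compliance score is 55 points, not under 51 points. Exception (b) does not apply.
Exception (c) requires that total rental receipts for the year are less than $5,360; but total rental receipts for the year are $5,360, not less than $5,360, so (c) is unavailable.
Exception (d) fails — rent is paid in cash.
Exception (e)'s conditions are all satisfied: a current Standing Notice is held; the baseline figure is 87, less than the 93 limit; there is no written lease. Under paragraphs (k)–(r): (k) would limit (e) — a current Standing Waiver is held — but (l) sets (k) aside: (l) operates against (k): a current Category 2 Certificate is held. (m) would limit (l) — the coverage ratio is 71%, less than the 76% limit — but (n) sets (m) aside: (n) applies — a current Schedule D Certificate is held. (o) operates (the property is publicly advertised), but is set aside by (p): (p) operates against (o): a current Standing Approval is held. (q) operates (a current Schedule G Registration is held), but is set aside by (r): (r) is engaged — the space is let for business use. (e) remains available.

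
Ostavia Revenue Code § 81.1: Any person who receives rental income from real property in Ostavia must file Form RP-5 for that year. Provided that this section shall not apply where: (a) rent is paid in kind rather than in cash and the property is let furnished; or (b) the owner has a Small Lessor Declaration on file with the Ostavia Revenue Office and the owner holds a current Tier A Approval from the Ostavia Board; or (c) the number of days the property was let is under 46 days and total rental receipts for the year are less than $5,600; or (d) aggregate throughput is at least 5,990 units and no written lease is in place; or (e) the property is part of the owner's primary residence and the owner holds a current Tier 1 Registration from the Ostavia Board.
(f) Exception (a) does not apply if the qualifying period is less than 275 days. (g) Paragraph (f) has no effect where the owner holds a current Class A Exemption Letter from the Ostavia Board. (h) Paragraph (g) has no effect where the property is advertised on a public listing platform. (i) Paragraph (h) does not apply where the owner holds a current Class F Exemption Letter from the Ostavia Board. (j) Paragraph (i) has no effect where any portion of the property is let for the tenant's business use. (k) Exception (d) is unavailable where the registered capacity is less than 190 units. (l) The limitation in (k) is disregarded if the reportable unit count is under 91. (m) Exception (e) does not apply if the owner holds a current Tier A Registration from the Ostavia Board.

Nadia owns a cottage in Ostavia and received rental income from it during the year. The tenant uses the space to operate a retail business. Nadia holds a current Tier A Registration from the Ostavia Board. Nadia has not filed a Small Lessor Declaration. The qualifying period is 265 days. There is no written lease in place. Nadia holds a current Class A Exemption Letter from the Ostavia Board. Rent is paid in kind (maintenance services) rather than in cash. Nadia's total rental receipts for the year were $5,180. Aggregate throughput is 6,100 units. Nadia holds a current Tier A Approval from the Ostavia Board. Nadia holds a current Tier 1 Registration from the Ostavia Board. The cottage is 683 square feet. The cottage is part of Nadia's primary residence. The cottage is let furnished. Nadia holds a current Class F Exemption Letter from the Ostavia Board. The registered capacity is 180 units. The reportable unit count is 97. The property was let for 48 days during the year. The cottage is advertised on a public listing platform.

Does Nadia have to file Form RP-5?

Exception (a): rent is paid in kind; the property is let furnished — every condition holds. But applying paragraphs (f)–(j): (f) applies — the qualifying period is 265 days, less than the 275 days limit. (g) would limit (f) — a current Class A Exemption Letter is held — but (h) sets (g) aside: (h) operates against (g): the property is publicly advertised. (i) would limit (h) — a current Class F Exemption Letter is held — but (j) sets (i) aside: (j) operates against (i): the space is let for business use. So (a) is unavailable.
Exception (b) requires that the owner has a Small Lessor Declaration on file with the Ostavia Revenue Office; but no Small Lessor Declaration is on file, so (b) is unavailable.
Exception (c) does not apply: the number of days the property was let is 48 days, not under 46 days.
Exception (d)'s conditions are all satisfied: aggregate throughput is 6,100 units, meeting the 5,990 units threshold; there is no written lease. However, paragraphs (k)–(l) must be considered: (k) operates against (d): the registered capacity is 180 units, less than the 190 units limit. (l) is inapplicable (the reportable unit count is 97, not under 91), so (k) stands. Exception (d) does not apply.
Exception (e): the cottage is part of the primary residence; a current Tier 1 Registration is held — every condition holds. Turning to paragraph (m): (m) is engaged — a current Tier A Registration is held. (e) is therefore removed.
None of the exceptions is available; § 81.1 applies in full.

Yes — Nadia must file Form RP-5.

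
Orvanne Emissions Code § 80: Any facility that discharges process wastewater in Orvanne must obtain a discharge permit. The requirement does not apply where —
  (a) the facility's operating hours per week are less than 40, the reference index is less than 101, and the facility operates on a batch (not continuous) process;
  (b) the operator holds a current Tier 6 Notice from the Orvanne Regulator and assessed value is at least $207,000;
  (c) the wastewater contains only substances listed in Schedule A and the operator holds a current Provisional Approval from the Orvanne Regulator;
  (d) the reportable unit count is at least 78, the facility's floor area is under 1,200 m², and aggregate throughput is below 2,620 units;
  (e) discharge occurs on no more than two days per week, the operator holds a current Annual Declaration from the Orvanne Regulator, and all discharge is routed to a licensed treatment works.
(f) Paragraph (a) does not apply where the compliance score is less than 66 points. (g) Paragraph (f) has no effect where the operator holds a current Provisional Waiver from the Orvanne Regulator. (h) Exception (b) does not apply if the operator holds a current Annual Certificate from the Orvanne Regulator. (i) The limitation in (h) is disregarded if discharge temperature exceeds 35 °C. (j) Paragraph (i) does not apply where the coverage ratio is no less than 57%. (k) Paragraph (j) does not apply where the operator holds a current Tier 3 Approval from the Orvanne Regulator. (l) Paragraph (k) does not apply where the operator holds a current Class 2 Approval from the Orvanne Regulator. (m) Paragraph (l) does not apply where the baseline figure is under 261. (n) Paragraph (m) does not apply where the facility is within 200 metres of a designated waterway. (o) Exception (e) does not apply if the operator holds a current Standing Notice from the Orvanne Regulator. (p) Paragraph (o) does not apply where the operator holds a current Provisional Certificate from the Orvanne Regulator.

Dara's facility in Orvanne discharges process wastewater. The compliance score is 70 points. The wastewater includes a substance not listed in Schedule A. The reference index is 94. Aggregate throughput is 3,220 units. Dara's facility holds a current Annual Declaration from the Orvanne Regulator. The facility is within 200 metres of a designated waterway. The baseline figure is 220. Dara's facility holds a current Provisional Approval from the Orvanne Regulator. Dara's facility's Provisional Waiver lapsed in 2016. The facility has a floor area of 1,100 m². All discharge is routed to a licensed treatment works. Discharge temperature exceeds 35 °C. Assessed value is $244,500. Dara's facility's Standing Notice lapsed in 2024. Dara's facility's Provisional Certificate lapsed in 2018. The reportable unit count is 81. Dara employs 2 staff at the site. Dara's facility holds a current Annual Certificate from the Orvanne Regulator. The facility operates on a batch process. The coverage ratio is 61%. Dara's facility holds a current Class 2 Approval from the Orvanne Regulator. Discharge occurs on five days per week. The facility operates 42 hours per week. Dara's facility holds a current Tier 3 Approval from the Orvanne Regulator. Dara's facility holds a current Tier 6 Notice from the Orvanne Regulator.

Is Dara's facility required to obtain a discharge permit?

Exception (a) does not apply: the facility's operating hours per week are 42, not less than 40.
Exception (b): a current Tier 6 Notice is held; assessed value is $244,500, meeting the $207,000 threshold — every condition holds. But: (h) is triggered — a current Annual Certificate is held. (i) operates (discharge temperature exceeds 35 °C), but is set aside by (j): (j) operates against (i): the coverage ratio is 61%, meeting the 57% threshold. (k) operates (a current Tier 3 Approval is held), but is set aside by (l): (l) operates — a current Class 2 Approval is held. (m) would limit (l) — the baseline figure is 220, under the 261 limit — but (n) sets (m) aside: (n) is engaged — the facility is within 200 m of a designated waterway. So (b) is unavailable.
Exception (c) fails — the wastewater includes a non-Schedule-A substance.
Exception (d) requires that aggregate throughput is below 2,620 units; but aggregate throughput is 3,220 units, not below 2,620 units, so (d) is unavailable.
Exception (e) requires that discharge occurs on no more than two days per week; but discharge occurs on five days per week, so (e) is unavailable.
No exception applies. The general rule governs.

Yes — Dara's facility must obtain a discharge permit.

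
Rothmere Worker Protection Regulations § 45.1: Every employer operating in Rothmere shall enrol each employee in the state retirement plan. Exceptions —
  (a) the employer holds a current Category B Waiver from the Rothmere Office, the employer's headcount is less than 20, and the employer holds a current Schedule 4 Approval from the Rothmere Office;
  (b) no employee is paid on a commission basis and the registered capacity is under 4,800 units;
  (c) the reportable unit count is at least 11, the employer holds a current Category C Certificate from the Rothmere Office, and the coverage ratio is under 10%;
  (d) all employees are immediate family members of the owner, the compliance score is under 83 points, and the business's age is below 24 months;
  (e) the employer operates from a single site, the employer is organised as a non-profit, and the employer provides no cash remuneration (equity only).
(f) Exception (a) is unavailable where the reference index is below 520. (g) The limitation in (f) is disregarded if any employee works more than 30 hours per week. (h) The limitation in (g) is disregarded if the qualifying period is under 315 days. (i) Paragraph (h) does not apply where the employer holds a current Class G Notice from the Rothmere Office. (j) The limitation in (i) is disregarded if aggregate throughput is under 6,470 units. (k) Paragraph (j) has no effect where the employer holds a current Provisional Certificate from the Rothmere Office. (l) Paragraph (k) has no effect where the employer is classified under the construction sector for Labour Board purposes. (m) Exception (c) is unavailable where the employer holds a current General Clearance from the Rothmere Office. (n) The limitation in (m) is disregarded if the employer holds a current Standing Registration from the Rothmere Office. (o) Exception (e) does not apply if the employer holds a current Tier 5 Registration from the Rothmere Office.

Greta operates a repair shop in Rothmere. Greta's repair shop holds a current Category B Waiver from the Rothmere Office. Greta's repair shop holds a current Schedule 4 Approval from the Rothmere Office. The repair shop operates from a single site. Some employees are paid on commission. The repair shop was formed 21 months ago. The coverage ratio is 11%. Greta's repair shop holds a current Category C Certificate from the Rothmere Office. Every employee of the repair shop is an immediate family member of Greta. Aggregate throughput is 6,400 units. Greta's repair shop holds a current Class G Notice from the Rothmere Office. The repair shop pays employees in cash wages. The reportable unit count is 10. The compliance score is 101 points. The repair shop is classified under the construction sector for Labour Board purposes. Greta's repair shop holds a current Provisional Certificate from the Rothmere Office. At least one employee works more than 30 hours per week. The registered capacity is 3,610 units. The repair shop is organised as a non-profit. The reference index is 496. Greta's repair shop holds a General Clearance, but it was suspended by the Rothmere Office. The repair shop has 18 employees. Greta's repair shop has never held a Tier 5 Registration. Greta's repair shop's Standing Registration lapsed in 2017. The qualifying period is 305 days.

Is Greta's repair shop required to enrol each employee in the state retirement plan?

All of (a)'s requirements are met (a current Category B Waiver is held; the employer's headcount is 18, less than the 20 limit; a current Schedule 4 Approval is held). But: (f) operates against (a): the reference index is 496, below the 520 limit. (g) operates (at least one employee exceeds 30 hours/week), but is set aside by (h): (h) operates — the qualifying period is 305 days, under the 315 days limit. (i) would limit (h) — a current Class G Notice is held — but (j) sets (i) aside: (j) operates — aggregate throughput is 6,400 units, under the 6,470 units limit. (k) is engaged (a current Provisional Certificate is held), but is itself disapplied by (l): (l) operates against (k): the repair shop is classified under the construction sector. So (a) is unavailable.
Exception (b) requires that no employee is paid on a commission basis; but some employees are paid on commission, so (b) is unavailable.
Exception (c) does not apply: the reportable unit count is 10, short of 11.
Exception (d) fails — the compliance score is 101 points, not under 83 points.
Exception (e) requires that the employer provides no cash remuneration (equity only); but employees are paid cash wages, so (e) is unavailable.
No exception applies. The general rule governs.

Yes — Greta's repair shop must enrol each employee in the state retirement plan.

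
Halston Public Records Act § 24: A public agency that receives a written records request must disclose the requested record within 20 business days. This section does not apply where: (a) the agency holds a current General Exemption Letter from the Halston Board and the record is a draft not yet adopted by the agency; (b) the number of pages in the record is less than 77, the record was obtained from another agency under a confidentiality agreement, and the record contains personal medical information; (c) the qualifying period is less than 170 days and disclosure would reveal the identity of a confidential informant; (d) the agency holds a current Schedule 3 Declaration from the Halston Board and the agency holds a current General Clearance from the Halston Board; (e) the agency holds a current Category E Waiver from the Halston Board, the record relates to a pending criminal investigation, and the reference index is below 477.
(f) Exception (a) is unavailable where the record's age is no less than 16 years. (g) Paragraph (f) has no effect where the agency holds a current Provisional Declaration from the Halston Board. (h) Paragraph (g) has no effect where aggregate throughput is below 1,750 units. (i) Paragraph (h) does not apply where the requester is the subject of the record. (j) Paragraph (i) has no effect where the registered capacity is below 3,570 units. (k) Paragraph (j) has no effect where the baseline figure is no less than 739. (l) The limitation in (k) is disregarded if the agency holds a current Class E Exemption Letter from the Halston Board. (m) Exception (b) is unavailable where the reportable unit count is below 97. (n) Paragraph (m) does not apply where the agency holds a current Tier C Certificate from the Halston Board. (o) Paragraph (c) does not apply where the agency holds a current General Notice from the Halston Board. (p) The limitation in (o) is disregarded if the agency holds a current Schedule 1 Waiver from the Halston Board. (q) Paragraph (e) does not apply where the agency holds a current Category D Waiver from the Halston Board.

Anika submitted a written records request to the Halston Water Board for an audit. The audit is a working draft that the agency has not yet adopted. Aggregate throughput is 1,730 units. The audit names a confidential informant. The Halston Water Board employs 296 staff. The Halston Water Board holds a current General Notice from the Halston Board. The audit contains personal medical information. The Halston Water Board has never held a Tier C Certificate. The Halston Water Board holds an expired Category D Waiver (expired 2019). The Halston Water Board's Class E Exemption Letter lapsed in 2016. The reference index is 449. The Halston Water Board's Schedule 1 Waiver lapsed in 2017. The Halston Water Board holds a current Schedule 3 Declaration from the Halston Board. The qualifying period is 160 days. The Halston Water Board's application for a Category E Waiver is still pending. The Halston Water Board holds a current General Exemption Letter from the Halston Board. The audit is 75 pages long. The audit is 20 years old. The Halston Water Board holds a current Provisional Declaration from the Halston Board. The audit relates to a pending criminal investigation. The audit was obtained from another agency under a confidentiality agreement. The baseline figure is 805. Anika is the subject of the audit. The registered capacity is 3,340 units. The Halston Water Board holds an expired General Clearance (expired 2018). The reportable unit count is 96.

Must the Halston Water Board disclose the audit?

No — exception (a) applies; the Halston Water Board is not required to disclose the audit.

Exception (a): a current General Exemption Letter is held; the audit is an unadopted draft — every condition holds. As to paragraphs (f)–(l): (f) is triggered (the record's age is 20 years, meeting the 16 years threshold), but is displaced by (g): (g) operates against (f): a current Provisional Declaration is held. (h) would limit (g) — aggregate throughput is 1,730 units, below the 1,750 units limit — but (i) sets (h) aside: (i) operates against (h): Anika is the subject of the audit. (j) applies (the registered capacity is 3,340 units, below the 3,570 units limit), but is set aside by (k): (k) operates against (j): the baseline figure is 805, meeting the 739 threshold. (l) is not engaged (there is no Class E Exemption Letter in force), so (k) stands. (a) remains available.
Exception (b)'s conditions are all satisfied: the number of pages in the record is 75, less than the 77 limit; the audit was obtained under a confidentiality agreement; the audit contains personal medical information. However, paragraphs (m)–(n) must be considered: (m) operates against (b): the reportable unit count is 96, below the 97 limit. (n) is not triggered (the Tier C Certificate is not current), so (m) stands. (b) is therefore removed.
Exception (c)'s conditions are all satisfied: the qualifying period is 160 days, less than the 170 days limit; the audit names a confidential informant. But applying paragraphs (o)–(p): (o) operates against (c): a current General Notice is held. (p), which would lift (o), does not operate here — there is no Schedule 1 Waiver in force. Exception (c) does not apply.
Exception (d) does not apply: the General Clearance is not current.
Exception (e) fails — the Category E Waiver is not current.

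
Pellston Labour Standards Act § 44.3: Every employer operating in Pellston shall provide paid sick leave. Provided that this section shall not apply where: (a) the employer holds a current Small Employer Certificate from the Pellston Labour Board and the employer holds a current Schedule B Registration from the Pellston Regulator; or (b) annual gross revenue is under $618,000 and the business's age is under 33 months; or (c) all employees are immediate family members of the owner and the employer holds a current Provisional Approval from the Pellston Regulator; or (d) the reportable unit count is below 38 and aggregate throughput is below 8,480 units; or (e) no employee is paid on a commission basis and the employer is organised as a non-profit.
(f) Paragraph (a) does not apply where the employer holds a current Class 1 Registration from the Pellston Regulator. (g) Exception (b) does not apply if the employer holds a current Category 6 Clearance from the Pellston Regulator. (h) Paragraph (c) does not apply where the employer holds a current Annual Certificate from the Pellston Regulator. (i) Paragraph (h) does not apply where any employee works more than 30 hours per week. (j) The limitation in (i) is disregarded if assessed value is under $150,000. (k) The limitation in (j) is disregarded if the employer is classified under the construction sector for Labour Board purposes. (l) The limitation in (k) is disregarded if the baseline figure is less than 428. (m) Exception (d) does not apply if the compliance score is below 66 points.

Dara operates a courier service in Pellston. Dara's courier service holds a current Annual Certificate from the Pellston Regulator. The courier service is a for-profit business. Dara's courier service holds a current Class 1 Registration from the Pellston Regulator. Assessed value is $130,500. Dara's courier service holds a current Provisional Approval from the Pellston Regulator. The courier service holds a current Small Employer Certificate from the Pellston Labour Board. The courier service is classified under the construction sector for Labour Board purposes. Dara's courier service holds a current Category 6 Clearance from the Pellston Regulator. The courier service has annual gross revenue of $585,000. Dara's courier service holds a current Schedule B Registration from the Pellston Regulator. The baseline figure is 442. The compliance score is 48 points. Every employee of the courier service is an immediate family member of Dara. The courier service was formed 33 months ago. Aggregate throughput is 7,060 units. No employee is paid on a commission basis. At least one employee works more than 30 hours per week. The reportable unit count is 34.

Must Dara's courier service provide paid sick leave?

Exception (a)'s conditions are all satisfied: a current Small Employer Certificate is held; a current Schedule B Registration is held. But: (f) operates against (a): a current Class 1 Registration is held. (a) is therefore removed.
Exception (b) fails — the business's age is 33 months, not under 33 months.
Exception (c)'s conditions are all satisfied: every employee is an immediate family member; a current Provisional Approval is held. Considering the limiting provisions: (h) operates (a current Annual Certificate is held), but yields to (i): (i) operates against (h): at least one employee exceeds 30 hours/week. (j) would limit (i) — assessed value is $130,500, under the $150,000 limit — but (k) sets (j) aside: (k) operates against (j): the courier service is classified under the construction sector. (l), which would lift (k), is inapplicable — the baseline figure is 442, not less than 428. So (c) applies.
Exception (d)'s conditions are all satisfied: the reportable unit count is 34, below the 38 limit; aggregate throughput is 7,060 units, below the 8,480 units limit. But: (m) operates against (d): the compliance score is 48 points, below the 66 points limit. (d) is therefore removed.
Exception (e) fails — the employer is for-profit.

No — exception (c) applies; Dara's courier service is not required to provide paid sick leave.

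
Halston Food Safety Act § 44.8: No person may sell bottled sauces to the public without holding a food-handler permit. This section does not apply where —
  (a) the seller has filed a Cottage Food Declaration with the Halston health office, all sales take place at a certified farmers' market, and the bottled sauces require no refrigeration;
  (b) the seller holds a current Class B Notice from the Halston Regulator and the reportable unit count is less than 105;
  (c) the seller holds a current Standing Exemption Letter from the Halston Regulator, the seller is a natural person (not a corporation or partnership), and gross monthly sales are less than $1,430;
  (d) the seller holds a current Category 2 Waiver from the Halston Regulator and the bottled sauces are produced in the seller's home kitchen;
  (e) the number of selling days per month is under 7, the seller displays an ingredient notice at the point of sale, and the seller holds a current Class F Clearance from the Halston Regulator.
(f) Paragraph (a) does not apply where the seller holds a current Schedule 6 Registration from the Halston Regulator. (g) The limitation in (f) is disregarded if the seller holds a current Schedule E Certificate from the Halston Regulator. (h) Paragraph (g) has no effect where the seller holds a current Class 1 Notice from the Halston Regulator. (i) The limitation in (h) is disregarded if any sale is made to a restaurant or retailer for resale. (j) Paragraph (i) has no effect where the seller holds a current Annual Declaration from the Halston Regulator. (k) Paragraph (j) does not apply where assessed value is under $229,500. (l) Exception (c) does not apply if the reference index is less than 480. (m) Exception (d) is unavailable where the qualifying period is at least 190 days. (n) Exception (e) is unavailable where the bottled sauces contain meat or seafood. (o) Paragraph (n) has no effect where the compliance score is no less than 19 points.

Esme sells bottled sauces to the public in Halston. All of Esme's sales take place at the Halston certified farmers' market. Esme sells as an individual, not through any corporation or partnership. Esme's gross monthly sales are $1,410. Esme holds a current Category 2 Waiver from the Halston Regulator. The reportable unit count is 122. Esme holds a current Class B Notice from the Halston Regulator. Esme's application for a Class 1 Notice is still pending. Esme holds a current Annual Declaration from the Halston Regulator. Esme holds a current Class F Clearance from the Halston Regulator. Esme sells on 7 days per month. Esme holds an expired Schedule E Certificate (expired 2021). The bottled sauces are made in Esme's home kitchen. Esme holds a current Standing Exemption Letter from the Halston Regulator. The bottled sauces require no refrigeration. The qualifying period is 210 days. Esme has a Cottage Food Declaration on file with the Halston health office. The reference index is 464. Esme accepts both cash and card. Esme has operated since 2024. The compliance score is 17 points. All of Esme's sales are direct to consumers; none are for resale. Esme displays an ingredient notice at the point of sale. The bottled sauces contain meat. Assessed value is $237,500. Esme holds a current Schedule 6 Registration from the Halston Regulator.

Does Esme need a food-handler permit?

Exception (a): a Cottage Food Declaration is on file; all sales are at a certified farmers' market; the bottled sauces are shelf-stable — every condition holds. But: (f) operates against (a): a current Schedule 6 Registration is held. (g) is not triggered (no current Schedule E Certificate is held), so (f) stands. So (a) is unavailable.
Exception (b) does not apply: the reportable unit count is 122, not less than 105.
Exception (c)'s conditions are all satisfied: a current Standing Exemption Letter is held; the seller is a natural person; gross monthly sales are $1,410, less than the $1,430 limit. But: (l) is engaged — the reference index is 464, less than the 480 limit. (c) is therefore removed.
Exception (d): a current Category 2 Waiver is held; the bottled sauces are home-kitchen produced — every condition holds. But applying paragraph (m): (m) is triggered — the qualifying period is 210 days, meeting the 190 days threshold. So (d) is unavailable.
Exception (e) fails — the number of selling days per month is 7, not under 7.
Every exception is unavailable, so the rule governs.

Yes — Esme must hold a food-handler permit.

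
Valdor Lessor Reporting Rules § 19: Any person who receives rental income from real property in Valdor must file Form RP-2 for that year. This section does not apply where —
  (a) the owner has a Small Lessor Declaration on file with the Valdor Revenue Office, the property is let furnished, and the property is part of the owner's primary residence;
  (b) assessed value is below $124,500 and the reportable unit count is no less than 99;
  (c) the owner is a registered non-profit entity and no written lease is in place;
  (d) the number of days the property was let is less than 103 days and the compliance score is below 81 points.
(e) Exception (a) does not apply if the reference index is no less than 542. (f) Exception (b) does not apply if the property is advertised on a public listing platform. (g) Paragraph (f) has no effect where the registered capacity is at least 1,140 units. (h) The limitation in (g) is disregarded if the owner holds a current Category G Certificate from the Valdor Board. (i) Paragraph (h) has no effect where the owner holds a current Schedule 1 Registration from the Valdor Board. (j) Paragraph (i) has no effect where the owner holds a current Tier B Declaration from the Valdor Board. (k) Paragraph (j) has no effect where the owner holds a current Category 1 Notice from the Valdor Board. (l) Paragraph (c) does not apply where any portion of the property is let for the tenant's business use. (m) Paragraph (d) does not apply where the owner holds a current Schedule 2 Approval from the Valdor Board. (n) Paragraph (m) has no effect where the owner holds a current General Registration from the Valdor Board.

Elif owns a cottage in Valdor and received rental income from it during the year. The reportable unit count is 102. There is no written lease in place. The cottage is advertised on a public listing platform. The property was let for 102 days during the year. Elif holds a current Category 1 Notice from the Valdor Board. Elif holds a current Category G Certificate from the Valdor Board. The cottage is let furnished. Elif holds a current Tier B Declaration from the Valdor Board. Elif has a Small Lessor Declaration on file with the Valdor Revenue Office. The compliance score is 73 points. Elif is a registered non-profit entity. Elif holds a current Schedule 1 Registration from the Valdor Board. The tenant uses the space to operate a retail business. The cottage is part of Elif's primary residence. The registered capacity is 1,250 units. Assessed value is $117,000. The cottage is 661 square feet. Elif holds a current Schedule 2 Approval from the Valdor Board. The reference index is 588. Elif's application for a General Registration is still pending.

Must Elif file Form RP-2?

No — exception (b) applies; Elif is not required to file Form RP-2.

Exception (a): a Small Lessor Declaration is on file; the property is let furnished; the cottage is part of the primary residence — every condition holds. But: (e) is engaged — the reference index is 588, meeting the 542 threshold. Exception (a) does not apply.
Exception (b)'s conditions are all satisfied: assessed value is $117,000, below the $124,500 limit; the reportable unit count is 102, meeting the 99 threshold. Under paragraphs (f)–(k): (f) would limit (b) — the property is publicly advertised — but (g) sets (f) aside: (g) operates against (f): the registered capacity is 1,250 units, meeting the 1,140 units threshold. (h) would limit (g) — a current Category G Certificate is held — but (i) sets (h) aside: (i) operates against (h): a current Schedule 1 Registration is held. (j) applies (a current Tier B Declaration is held), but yields to (k): (k) operates against (j): a current Category 1 Notice is held. So (b) applies.
Exception (c) is satisfied on its face — Elif is a registered non-profit; there is no written lease. Turning to paragraph (l): (l) is triggered — the space is let for business use. Exception (c) does not apply.
Exception (d): the number of days the property was let is 102 days, less than the 103 days limit; the compliance score is 73 points, below the 81 points limit — every condition holds. But applying paragraphs (m)–(n): (m) operates against (d): a current Schedule 2 Approval is held. (n), which would lift (m), is inapplicable — the General Registration is not current. So (d) is unavailable.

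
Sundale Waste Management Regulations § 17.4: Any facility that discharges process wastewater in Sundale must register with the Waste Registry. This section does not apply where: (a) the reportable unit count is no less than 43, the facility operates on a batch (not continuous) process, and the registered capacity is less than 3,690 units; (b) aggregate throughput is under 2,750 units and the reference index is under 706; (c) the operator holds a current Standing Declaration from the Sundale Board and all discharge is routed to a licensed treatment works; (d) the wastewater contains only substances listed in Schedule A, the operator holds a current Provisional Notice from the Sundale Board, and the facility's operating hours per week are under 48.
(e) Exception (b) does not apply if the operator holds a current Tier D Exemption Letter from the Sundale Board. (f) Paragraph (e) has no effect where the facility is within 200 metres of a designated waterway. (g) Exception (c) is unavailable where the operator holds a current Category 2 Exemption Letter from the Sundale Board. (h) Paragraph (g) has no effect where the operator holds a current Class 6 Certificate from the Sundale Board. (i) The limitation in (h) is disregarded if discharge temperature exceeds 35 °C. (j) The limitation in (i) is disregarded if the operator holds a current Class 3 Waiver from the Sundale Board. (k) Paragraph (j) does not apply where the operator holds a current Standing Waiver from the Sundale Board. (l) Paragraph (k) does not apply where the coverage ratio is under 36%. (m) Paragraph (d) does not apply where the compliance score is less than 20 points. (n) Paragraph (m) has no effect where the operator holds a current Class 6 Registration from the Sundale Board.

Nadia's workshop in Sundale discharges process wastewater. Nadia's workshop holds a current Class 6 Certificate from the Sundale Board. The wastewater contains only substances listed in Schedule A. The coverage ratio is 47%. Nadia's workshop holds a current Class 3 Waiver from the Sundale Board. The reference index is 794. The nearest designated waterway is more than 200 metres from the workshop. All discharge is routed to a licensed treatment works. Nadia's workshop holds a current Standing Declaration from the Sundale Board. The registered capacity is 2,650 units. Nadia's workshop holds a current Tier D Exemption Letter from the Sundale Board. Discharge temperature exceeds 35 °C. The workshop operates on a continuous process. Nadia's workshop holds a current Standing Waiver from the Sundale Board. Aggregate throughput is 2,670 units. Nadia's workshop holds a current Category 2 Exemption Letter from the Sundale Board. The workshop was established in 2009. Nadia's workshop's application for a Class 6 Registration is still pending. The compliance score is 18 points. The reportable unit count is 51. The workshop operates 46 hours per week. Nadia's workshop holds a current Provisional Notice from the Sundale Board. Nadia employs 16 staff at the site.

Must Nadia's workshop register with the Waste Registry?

Yes — Nadia's workshop must register with the Waste Registry.

Exception (a) requires that the facility operates on a batch (not continuous) process; but the facility operates on a continuous process, so (a) is unavailable.
Exception (b) requires that the reference index is under 706; but the reference index is 794, not under 706, so (b) is unavailable.
Exception (c)'s conditions are all satisfied: a current Standing Declaration is held; discharge is routed to a licensed treatment works. But: (g) operates against (c): a current Category 2 Exemption Letter is held. (h) would limit (g) — a current Class 6 Certificate is held — but (i) sets (h) aside: (i) operates against (h): discharge temperature exceeds 35 °C. (j) operates (a current Class 3 Waiver is held), but is overridden by (k): (k) is engaged — a current Standing Waiver is held. (l) does not operate here (the coverage ratio is 47%, not under 36%), so (k) stands. (c) is therefore removed.
Exception (d)'s conditions are all satisfied: the wastewater is Schedule-A-only; a current Provisional Notice is held; the facility's operating hours per week are 46, under the 48 limit. Turning to paragraphs (m)–(n): (m) is engaged — the compliance score is 18 points, less than the 20 points limit. (n), which would lift (m), does not operate here — no current Class 6 Registration is held. Exception (d) does not apply.
None of the exceptions is available; § 17.4 applies in full.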